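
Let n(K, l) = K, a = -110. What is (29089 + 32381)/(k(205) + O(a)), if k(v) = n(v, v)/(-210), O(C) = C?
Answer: -2581740/4661 ≈ -553.90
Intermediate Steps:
k(v) = -v/210 (k(v) = v/(-210) = v*(-1/210) = -v/210)
(29089 + 32381)/(k(205) + O(a)) = (29089 + 32381)/(-1/210*205 - 110) = 61470/(-41/42 - 110) = 61470/(-4661/42) = 61470*(-42/4661) = -2581740/4661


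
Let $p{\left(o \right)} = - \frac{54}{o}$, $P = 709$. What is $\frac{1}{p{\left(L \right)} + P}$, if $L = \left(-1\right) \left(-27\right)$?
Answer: $\frac{1}{707} \approx 0.0014144$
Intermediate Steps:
$L = 27$
$\frac{1}{p{\left(L \right)} + P} = \frac{1}{- \frac{54}{27} + 709} = \frac{1}{\left(-54\right) \frac{1}{27} + 709} = \frac{1}{-2 + 709} = \frac{1}{707}$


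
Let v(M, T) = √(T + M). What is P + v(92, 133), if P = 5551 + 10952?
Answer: 16518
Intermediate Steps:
P = 16503
v(M, T) = √(M + T)
P + v(92, 133) = 16503 + √(92 + 133) = 16503 + √225 = 16503 + 15 = 16518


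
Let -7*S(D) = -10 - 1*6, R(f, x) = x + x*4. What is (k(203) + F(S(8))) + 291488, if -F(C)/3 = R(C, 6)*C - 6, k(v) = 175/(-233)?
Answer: 475109541/1631 ≈ 2.9130e+5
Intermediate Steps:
k(v) = -175/233 (k(v) = 175*(-1/233) = -175/233)
R(f, x) = 5*x (R(f, x) = x + 4*x = 5*x)
S(D) = 16/7 (S(D) = -(-10 - 1*6)/7 = -(-10 - 6)/7 = -⅐*(-16) = 16/7)
F(C) = 18 - 90*C (F(C) = -3*((5*6)*C - 6) = -3*(30*C - 6) = -3*(-6 + 30*C) = 18 - 90*C)
(k(203) + F(S(8))) + 291488 = (-175/233 + (18 - 90*16/7)) + 291488 = (-175/233 + (18 - 1440/7)) + 291488 = (-175/233 - 1314/7) + 291488 = -307387/1631 + 291488 = 475109541/1631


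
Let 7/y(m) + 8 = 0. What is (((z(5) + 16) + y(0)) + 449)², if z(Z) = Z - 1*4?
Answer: 13845841/64 ≈ 2.1634e+5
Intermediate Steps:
y(m) = -7/8 (y(m) = 7/(-8 + 0) = 7/(-8) = 7*(-⅛) = -7/8)
z(Z) = -4 + Z (z(Z) = Z - 4 = -4 + Z)
(((z(5) + 16) + y(0)) + 449)² = ((((-4 + 5) + 16) - 7/8) + 449)² = (((1 + 16) - 7/8) + 449)² = ((17 - 7/8) + 449)² = (129/8 + 449)² = (3721/8)² = 13845841/64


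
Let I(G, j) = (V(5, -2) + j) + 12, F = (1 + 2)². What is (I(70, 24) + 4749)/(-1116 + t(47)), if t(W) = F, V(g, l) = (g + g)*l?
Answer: -4765/1107 ≈ -4.3044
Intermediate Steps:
V(g, l) = 2*g*l (V(g, l) = (2*g)*l = 2*g*l)
F = 9 (F = 3² = 9)
I(G, j) = -8 + j (I(G, j) = (2*5*(-2) + j) + 12 = (-20 + j) + 12 = -8 + j)
t(W) = 9
(I(70, 24) + 4749)/(-1116 + t(47)) = ((-8 + 24) + 4749)/(-1116 + 9) = (16 + 4749)/(-1107) = 4765*(-1/1107) = -4765/1107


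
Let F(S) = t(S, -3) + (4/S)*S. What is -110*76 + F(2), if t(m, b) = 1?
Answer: -8355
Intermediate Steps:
F(S) = 5 (F(S) = 1 + (4/S)*S = 1 + 4 = 5)
-110*76 + F(2) = -110*76 + 5 = -8360 + 5 = -8355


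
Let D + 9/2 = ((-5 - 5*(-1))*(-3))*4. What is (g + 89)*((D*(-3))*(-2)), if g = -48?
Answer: -1107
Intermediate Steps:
D = -9/2 (D = -9/2 + ((-5 - 5*(-1))*(-3))*4 = -9/2 + ((-5 + 5)*(-3))*4 = -9/2 + (0*(-3))*4 = -9/2 + 0*4 = -9/2 + 0 = -9/2 ≈ -4.5000)
(g + 89)*((D*(-3))*(-2)) = (-48 + 89)*(-9/2*(-3)*(-2)) = 41*((27/2)*(-2)) = 41*(-27) = -1107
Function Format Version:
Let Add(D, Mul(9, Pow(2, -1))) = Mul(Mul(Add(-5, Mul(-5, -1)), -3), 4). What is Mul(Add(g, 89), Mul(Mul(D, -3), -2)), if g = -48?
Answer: -1107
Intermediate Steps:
D = Rational(-9, 2) (D = Add(Rational(-9, 2), Mul(Mul(Add(-5, Mul(-5, -1)), -3), 4)) = Add(Rational(-9, 2), Mul(Mul(Add(-5, 5), -3), 4)) = Add(Rational(-9, 2), Mul(Mul(0, -3), 4)) = Add(Rational(-9, 2), Mul(0, 4)) = Add(Rational(-9, 2), 0) = Rational(-9, 2) ≈ -4.5000)
Mul(Add(g, 89), Mul(Mul(D, -3), -2)) = Mul(Add(-48, 89), Mul(Mul(Rational(-9, 2), -3), -2)) = Mul(41, Mul(Rational(27, 2), -2)) = Mul(41, -27) = -1107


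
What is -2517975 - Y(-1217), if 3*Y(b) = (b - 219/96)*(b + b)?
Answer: -168346489/48 ≈ -3.5072e+6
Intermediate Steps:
Y(b) = 2*b*(-73/32 + b)/3 (Y(b) = ((b - 219/96)*(b + b))/3 = ((b - 219*1/96)*(2*b))/3 = ((b - 73/32)*(2*b))/3 = ((-73/32 + b)*(2*b))/3 = (2*b*(-73/32 + b))/3 = 2*b*(-73/32 + b)/3)
-2517975 - Y(-1217) = -2517975 - (-1217)*(-73 + 32*(-1217))/48 = -2517975 - (-1217)*(-73 - 38944)/48 = -2517975 - (-1217)*(-39017)/48 = -2517975 - 1*47483689/48 = -2517975 - 47483689/48 = -168346489/48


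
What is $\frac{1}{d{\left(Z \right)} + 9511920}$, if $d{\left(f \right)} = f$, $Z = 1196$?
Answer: $\frac{1}{9513116} \approx 1.0512 \cdot 10^{-7}$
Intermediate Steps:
$\frac{1}{d{\left(Z \right)} + 9511920} = \frac{1}{1196 + 9511920} = \frac{1}{9513116}$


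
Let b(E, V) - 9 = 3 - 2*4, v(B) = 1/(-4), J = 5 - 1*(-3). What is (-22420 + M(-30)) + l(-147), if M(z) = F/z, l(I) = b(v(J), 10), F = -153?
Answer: -224109/10 ≈ -22411.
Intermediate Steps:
J = 8 (J = 5 + 3 = 8)
v(B) = -¼
b(E, V) = 4 (b(E, V) = 9 + (3 - 2*4) = 9 + (3 - 8) = 9 - 5 = 4)
l(I) = 4
M(z) = -153/z
(-22420 + M(-30)) + l(-147) = (-22420 - 153/(-30)) + 4 = (-22420 - 153*(-1/30)) + 4 = (-22420 + 51/10) + 4 = -224149/10 + 4 = -224109/10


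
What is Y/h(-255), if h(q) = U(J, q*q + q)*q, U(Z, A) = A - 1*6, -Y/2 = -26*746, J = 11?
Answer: -9698/4128705 ≈ -0.0023489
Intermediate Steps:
Y = 38792 (Y = -(-52)*746 = -2*(-19396) = 38792)
U(Z, A) = -6 + A (U(Z, A) = A - 6 = -6 + A)
h(q) = q*(-6 + q + q**2) (h(q) = (-6 + (q*q + q))*q = (-6 + (q**2 + q))*q = (-6 + (q + q**2))*q = (-6 + q + q**2)*q = q*(-6 + q + q**2))
Y/h(-255) = 38792/((-255*(-6 - 255*(1 - 255)))) = 38792/((-255*(-6 - 255*(-254)))) = 38792/((-255*(-6 + 64770))) = 38792/((-255*64764)) = 38792/(-16514820) = 38792*(-1/16514820) = -9698/4128705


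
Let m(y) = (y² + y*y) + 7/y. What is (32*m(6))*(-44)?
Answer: -309056/3 ≈ -1.0302e+5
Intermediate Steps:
m(y) = 2*y² + 7/y (m(y) = (y² + y²) + 7/y = 2*y² + 7/y)
(32*m(6))*(-44) = (32*((7 + 2*6³)/6))*(-44) = (32*((7 + 2*216)/6))*(-44) = (32*((7 + 432)/6))*(-44) = (32*((⅙)*439))*(-44) = (32*(439/6))*(-44) = (7024/3)*(-44) = -309056/3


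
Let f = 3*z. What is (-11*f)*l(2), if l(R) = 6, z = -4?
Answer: 792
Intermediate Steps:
f = -12 (f = 3*(-4) = -12)
(-11*f)*l(2) = -11*(-12)*6 = 132*6 = 792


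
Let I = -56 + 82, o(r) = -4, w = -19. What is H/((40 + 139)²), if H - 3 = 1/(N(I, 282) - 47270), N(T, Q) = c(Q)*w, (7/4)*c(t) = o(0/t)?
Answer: 991751/10592306026 ≈ 9.3629e-5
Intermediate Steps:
c(t) = -16/7 (c(t) = (4/7)*(-4) = -16/7)
I = 26
N(T, Q) = 304/7 (N(T, Q) = -16/7*(-19) = 304/7)
H = 991751/330586 (H = 3 + 1/(304/7 - 47270) = 3 + 1/(-330586/7) = 3 - 7/330586 = 991751/330586 ≈ 3.0000)
H/((40 + 139)²) = 991751/(330586*((40 + 139)²)) = 991751/(330586*(179²)) = (991751/330586)/32041 = (991751/330586)*(1/32041) = 991751/10592306026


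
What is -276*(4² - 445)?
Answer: 118404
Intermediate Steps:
-276*(4² - 445) = -276*(16 - 445) = -276*(-429) = 118404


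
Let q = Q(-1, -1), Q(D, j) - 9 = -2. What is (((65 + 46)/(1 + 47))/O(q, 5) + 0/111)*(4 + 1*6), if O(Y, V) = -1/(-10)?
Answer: 925/4 ≈ 231.25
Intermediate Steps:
Q(D, j) = 7 (Q(D, j) = 9 - 2 = 7)
q = 7
O(Y, V) = ⅒ (O(Y, V) = -1*(-⅒) = ⅒)
(((65 + 46)/(1 + 47))/O(q, 5) + 0/111)*(4 + 1*6) = (((65 + 46)/(1 + 47))/(⅒) + 0/111)*(4 + 1*6) = ((111/48)*10 + 0*(1/111))*(4 + 6) = ((111*(1/48))*10 + 0)*10 = ((37/16)*10 + 0)*10 = (185/8 + 0)*10 = (185/8)*10 = 925/4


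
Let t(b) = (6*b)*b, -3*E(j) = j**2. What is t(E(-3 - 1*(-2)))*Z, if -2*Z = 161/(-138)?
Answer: 7/18 ≈ 0.38889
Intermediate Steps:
Z = 7/12 (Z = -161/(2*(-138)) = -161*(-1)/(2*138) = -1/2*(-7/6) = 7/12 ≈ 0.58333)
E(j) = -j**2/3
t(b) = 6*b**2
t(E(-3 - 1*(-2)))*Z = (6*(-(-3 - 1*(-2))**2/3)**2)*(7/12) = (6*(-(-3 + 2)**2/3)**2)*(7/12) = (6*(-1/3*(-1)**2)**2)*(7/12) = (6*(-1/3*1)**2)*(7/12) = (6*(-1/3)**2)*(7/12) = (6*(1/9))*(7/12) = (2/3)*(7/12) = 7/18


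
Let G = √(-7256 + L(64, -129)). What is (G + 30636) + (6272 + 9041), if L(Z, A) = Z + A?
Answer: 45949 + I*√7321 ≈ 45949.0 + 85.563*I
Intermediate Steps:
L(Z, A) = A + Z
G = I*√7321 (G = √(-7256 + (-129 + 64)) = √(-7256 - 65) = √(-7321) = I*√7321 ≈ 85.563*I)
(G + 30636) + (6272 + 9041) = (I*√7321 + 30636) + (6272 + 9041) = (30636 + I*√7321) + 15313 = 45949 + I*√7321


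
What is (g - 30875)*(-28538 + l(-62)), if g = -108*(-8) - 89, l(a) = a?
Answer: 860860000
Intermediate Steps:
g = 775 (g = 864 - 89 = 775)
(g - 30875)*(-28538 + l(-62)) = (775 - 30875)*(-28538 - 62) = -30100*(-28600) = 860860000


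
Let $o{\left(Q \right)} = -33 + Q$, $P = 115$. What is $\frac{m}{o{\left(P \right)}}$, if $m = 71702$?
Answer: $\frac{35851}{41} \approx 874.42$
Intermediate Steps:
$\frac{m}{o{\left(P \right)}} = \frac{71702}{-33 + 115} = \frac{71702}{82} = 71702 \cdot \frac{1}{82} = \frac{35851}{41}$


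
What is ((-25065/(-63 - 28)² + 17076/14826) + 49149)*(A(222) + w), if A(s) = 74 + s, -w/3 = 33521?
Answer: -14405012126945210/2923193 ≈ -4.9278e+9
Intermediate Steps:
w = -100563 (w = -3*33521 = -100563)
((-25065/(-63 - 28)² + 17076/14826) + 49149)*(A(222) + w) = ((-25065/(-63 - 28)² + 17076/14826) + 49149)*((74 + 222) - 100563) = ((-25065/((-91)²) + 17076*(1/14826)) + 49149)*(296 - 100563) = ((-25065/8281 + 2846/2471) + 49149)*(-100267) = (-5481127/2923193 + 49149)*(-100267) = (143666531630/2923193)*(-100267) = -14405012126945210/2923193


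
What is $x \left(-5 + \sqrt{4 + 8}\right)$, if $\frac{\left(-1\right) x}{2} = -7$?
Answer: $-70 + 28 \sqrt{3} \approx -21.503$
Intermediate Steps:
$x = 14$ ($x = \left(-2\right) \left(-7\right) = 14$)
$x \left(-5 + \sqrt{4 + 8}\right) = 14 \left(-5 + \sqrt{4 + 8}\right) = 14 \left(-5 + \sqrt{12}\right) = 14 \left(-5 + 2 \sqrt{3}\right) = -70 + 28 \sqrt{3}$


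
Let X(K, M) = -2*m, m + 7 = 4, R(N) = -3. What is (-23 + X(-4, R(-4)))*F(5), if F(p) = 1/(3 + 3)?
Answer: -17/6 ≈ -2.8333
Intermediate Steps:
F(p) = ⅙ (F(p) = 1/6 = ⅙)
m = -3 (m = -7 + 4 = -3)
X(K, M) = 6 (X(K, M) = -2*(-3) = 6)
(-23 + X(-4, R(-4)))*F(5) = (-23 + 6)*(⅙) = -17*⅙ = -17/6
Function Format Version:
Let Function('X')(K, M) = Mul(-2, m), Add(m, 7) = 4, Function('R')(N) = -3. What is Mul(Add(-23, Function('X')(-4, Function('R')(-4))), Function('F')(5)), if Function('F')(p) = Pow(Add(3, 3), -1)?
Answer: Rational(-17, 6) ≈ -2.8333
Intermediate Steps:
Function('F')(p) = Rational(1, 6) (Function('F')(p) = Pow(6, -1) = Rational(1, 6))
m = -3 (m = Add(-7, 4) = -3)
Function('X')(K, M) = 6 (Function('X')(K, M) = Mul(-2, -3) = 6)
Mul(Add(-23, Function('X')(-4, Function('R')(-4))), Function('F')(5)) = Mul(Add(-23, 6), Rational(1, 6)) = Mul(-17, Rational(1, 6)) = Rational(-17, 6)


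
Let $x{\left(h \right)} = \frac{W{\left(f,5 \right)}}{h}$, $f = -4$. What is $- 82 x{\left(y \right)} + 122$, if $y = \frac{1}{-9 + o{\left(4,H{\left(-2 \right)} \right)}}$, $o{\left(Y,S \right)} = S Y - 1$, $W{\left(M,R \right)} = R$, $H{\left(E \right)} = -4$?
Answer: $10782$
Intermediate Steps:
$o{\left(Y,S \right)} = -1 + S Y$
$y = - \frac{1}{26}$ ($y = \frac{1}{-9 - 17} = \frac{1}{-26} = - \frac{1}{26} \approx -0.038462$)
$x{\left(h \right)} = \frac{5}{h}$
$- 82 x{\left(y \right)} + 122 = - 82 \frac{5}{- \frac{1}{26}} + 122 = - 82 \cdot 5 \left(-26\right) + 122 = \left(-82\right) \left(-130\right) + 122 = 10660 + 122 = 10782$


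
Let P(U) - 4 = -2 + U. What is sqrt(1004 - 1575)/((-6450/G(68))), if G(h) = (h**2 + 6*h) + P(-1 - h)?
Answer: -331*I*sqrt(571)/430 ≈ -18.394*I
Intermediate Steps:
P(U) = 2 + U (P(U) = 4 + (-2 + U) = 2 + U)
G(h) = 1 + h**2 + 5*h (G(h) = (h**2 + 6*h) + (2 + (-1 - h)) = (h**2 + 6*h) + (1 - h) = 1 + h**2 + 5*h)
sqrt(1004 - 1575)/((-6450/G(68))) = sqrt(1004 - 1575)/((-6450/(1 + 68**2 + 5*68))) = sqrt(-571)/((-6450/(1 + 4624 + 340))) = (I*sqrt(571))/((-6450/4965)) = (I*sqrt(571))/((-6450*1/4965)) = (I*sqrt(571))/(-430/331) = (I*sqrt(571))*(-331/430) = -331*I*sqrt(571)/430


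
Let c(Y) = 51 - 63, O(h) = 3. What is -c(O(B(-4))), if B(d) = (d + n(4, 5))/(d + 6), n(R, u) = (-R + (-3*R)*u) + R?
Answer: 12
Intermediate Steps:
n(R, u) = -3*R*u (n(R, u) = (-R - 3*R*u) + R = -3*R*u)
B(d) = (-60 + d)/(6 + d) (B(d) = (d - 3*4*5)/(d + 6) = (d - 60)/(6 + d) = (-60 + d)/(6 + d))
c(Y) = -12
-c(O(B(-4))) = -1*(-12) = 12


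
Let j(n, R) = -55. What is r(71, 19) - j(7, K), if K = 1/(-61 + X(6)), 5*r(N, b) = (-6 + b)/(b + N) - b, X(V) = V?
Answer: 23053/450 ≈ 51.229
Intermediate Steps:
r(N, b) = -b/5 + (-6 + b)/(5*(N + b)) (r(N, b) = ((-6 + b)/(b + N) - b)/5 = ((-6 + b)/(N + b) - b)/5 = (-b + (-6 + b)/(N + b))/5 = -b/5 + (-6 + b)/(5*(N + b)))
K = -1/55 (K = 1/(-61 + 6) = 1/(-55) = -1/55 ≈ -0.018182)
r(71, 19) - j(7, K) = (-6 + 19 - 1*19² - 1*71*19)/(5*(71 + 19)) - 1*(-55) = (⅕)*(-6 + 19 - 1*361 - 1349)/90 + 55 = (⅕)*(1/90)*(-6 + 19 - 361 - 1349) + 55 = (⅕)*(1/90)*(-1697) + 55 = -1697/450 + 55 = 23053/450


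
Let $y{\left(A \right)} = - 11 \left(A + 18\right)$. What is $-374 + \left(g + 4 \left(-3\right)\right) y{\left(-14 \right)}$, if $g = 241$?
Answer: $-10450$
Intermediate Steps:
$y{\left(A \right)} = -198 - 11 A$ ($y{\left(A \right)} = - 11 \left(18 + A\right) = -198 - 11 A$)
$-374 + \left(g + 4 \left(-3\right)\right) y{\left(-14 \right)} = -374 + \left(241 + 4 \left(-3\right)\right) \left(-198 - -154\right) = -374 + \left(241 - 12\right) \left(-198 + 154\right) = -374 + 229 \left(-44\right) = -374 - 10076 = -10450$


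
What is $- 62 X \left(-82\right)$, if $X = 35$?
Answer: $177940$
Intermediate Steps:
$- 62 X \left(-82\right) = \left(-62\right) 35 \left(-82\right) = \left(-2170\right) \left(-82\right) = 177940$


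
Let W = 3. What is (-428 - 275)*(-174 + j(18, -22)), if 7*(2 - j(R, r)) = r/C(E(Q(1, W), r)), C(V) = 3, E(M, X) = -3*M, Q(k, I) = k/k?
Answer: 2523770/21 ≈ 1.2018e+5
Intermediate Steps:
Q(k, I) = 1
j(R, r) = 2 - r/21 (j(R, r) = 2 - r/(7*3) = 2 - r/21)
(-428 - 275)*(-174 + j(18, -22)) = (-428 - 275)*(-174 + (2 - 1/21*(-22))) = -703*(-174 + (2 + 22/21)) = -703*(-174 + 64/21) = -703*(-3590/21) = 2523770/21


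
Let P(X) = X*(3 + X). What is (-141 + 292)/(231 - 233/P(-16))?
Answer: 31408/47815 ≈ 0.65687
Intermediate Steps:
(-141 + 292)/(231 - 233/P(-16)) = (-141 + 292)/(231 - 233*(-1/(16*(3 - 16)))) = 151/(231 - 233/((-16*(-13)))) = 151/(231 - 233/208) = 151/(47815/208) = 151*(208/47815) = 31408/47815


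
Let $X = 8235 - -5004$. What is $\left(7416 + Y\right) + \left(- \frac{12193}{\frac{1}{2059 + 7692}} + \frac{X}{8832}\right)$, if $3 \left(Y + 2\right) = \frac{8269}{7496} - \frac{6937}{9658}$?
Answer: $- \frac{4751037937826999197}{39962795136} \approx -1.1889 \cdot 10^{8}$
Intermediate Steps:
$Y = - \frac{203257979}{108594552}$ ($Y = -2 + \frac{\frac{8269}{7496} - \frac{6937}{9658}}{3} = -2 + \frac{1}{3} \cdot \frac{13931125}{36198184} = -2 + \frac{13931125}{108594552} = - \frac{203257979}{108594552} \approx -1.8717$)
$X = 13239$ ($X = 8235 + 5004 = 13239$)
$\left(7416 + Y\right) + \left(- \frac{12193}{\frac{1}{2059 + 7692}} + \frac{X}{8832}\right) = \left(7416 - \frac{203257979}{108594552}\right) + \left(- \frac{12193}{\frac{1}{2059 + 7692}} + \frac{13239}{8832}\right) = \frac{805133939653}{108594552} + \left(- \frac{12193}{\frac{1}{9751}} + 13239 \cdot \frac{1}{8832}\right) = \frac{805133939653}{108594552} + \left(- 12193 \frac{1}{\frac{1}{9751}} + \frac{4413}{2944}\right) = \frac{805133939653}{108594552} + \left(\left(-12193\right) 9751 + \frac{4413}{2944}\right) = \frac{805133939653}{108594552} + \left(-118893943 + \frac{4413}{2944}\right) = \frac{805133939653}{108594552} - \frac{350023763779}{2944} = - \frac{4751037937826999197}{39962795136}$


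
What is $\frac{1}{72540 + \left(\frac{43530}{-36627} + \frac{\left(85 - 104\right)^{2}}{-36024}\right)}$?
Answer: $\frac{23148264}{1679147327629} \approx 1.3786 \cdot 10^{-5}$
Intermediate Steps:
$\frac{1}{72540 + \left(\frac{43530}{-36627} + \frac{\left(85 - 104\right)^{2}}{-36024}\right)} = \frac{1}{72540 + \left(43530 \left(- \frac{1}{36627}\right) + \left(-19\right)^{2} \left(- \frac{1}{36024}\right)\right)} = \frac{1}{72540 + \left(- \frac{14510}{12209} + 361 \left(- \frac{1}{36024}\right)\right)} = \frac{1}{72540 - \frac{27742931}{23148264}} = \frac{1}{\frac{1679147327629}{23148264}} = \frac{23148264}{1679147327629}$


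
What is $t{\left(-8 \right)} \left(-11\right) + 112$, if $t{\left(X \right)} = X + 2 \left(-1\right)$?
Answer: $222$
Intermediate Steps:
$t{\left(X \right)} = -2 + X$ ($t{\left(X \right)} = X - 2 = -2 + X$)
$t{\left(-8 \right)} \left(-11\right) + 112 = \left(-2 - 8\right) \left(-11\right) + 112 = \left(-10\right) \left(-11\right) + 112 = 110 + 112 = 222$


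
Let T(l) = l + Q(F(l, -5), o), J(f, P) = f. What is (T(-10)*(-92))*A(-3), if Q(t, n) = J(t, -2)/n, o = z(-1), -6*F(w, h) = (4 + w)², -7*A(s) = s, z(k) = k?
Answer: 1104/7 ≈ 157.71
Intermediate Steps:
A(s) = -s/7
F(w, h) = -(4 + w)²/6
o = -1
Q(t, n) = t/n
T(l) = l + (4 + l)²/6 (T(l) = l - (4 + l)²/6/(-1) = l - (4 + l)²/6*(-1) = l + (4 + l)²/6)
(T(-10)*(-92))*A(-3) = ((-10 + (4 - 10)²/6)*(-92))*(-⅐*(-3)) = ((-10 + (⅙)*(-6)²)*(-92))*(3/7) = ((-10 + (⅙)*36)*(-92))*(3/7) = ((-10 + 6)*(-92))*(3/7) = -4*(-92)*(3/7) = 368*(3/7) = 1104/7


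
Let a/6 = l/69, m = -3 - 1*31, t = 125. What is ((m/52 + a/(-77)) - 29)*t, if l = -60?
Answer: -170290125/46046 ≈ -3698.3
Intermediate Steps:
m = -34 (m = -3 - 31 = -34)
a = -120/23 (a = 6*(-60/69) = 6*(-60*1/69) = 6*(-20/23) = -120/23 ≈ -5.2174)
((m/52 + a/(-77)) - 29)*t = ((-34/52 - 120/23/(-77)) - 29)*125 = ((-34*1/52 - 120/23*(-1/77)) - 29)*125 = ((-17/26 + 120/1771) - 29)*125 = (-26987/46046 - 29)*125 = -1362321/46046*125 = -170290125/46046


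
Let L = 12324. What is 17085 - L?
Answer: 4761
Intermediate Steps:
17085 - L = 17085 - 1*12324 = 17085 - 12324 = 4761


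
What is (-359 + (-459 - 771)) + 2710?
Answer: 1121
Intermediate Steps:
(-359 + (-459 - 771)) + 2710 = (-359 - 1230) + 2710 = -1589 + 2710 = 1121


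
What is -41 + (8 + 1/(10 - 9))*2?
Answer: -23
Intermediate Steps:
-41 + (8 + 1/(10 - 9))*2 = -41 + (8 + 1/1)*2 = -41 + (8 + 1)*2 = -41 + 9*2 = -41 + 18 = -23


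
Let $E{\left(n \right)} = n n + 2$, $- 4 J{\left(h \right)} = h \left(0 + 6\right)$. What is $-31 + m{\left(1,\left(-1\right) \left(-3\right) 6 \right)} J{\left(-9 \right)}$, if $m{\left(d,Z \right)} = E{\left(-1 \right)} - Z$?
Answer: $- \frac{467}{2} \approx -233.5$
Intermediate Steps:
$J{\left(h \right)} = - \frac{3 h}{2}$ ($J{\left(h \right)} = - \frac{h \left(0 + 6\right)}{4} = - \frac{h 6}{4} = - \frac{6 h}{4} = - \frac{3 h}{2}$)
$E{\left(n \right)} = 2 + n^{2}$ ($E{\left(n \right)} = n^{2} + 2 = 2 + n^{2}$)
$m{\left(d,Z \right)} = 3 - Z$ ($m{\left(d,Z \right)} = \left(2 + \left(-1\right)^{2}\right) - Z = \left(2 + 1\right) - Z = 3 - Z$)
$-31 + m{\left(1,\left(-1\right) \left(-3\right) 6 \right)} J{\left(-9 \right)} = -31 + \left(3 - \left(-1\right) \left(-3\right) 6\right) \left(\left(- \frac{3}{2}\right) \left(-9\right)\right) = -31 + \left(3 - 3 \cdot 6\right) \frac{27}{2} = -31 + \left(3 - 18\right) \frac{27}{2} = -31 - \frac{405}{2} = - \frac{467}{2}$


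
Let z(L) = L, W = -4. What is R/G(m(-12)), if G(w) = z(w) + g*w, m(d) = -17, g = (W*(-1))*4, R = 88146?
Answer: -88146/289 ≈ -305.00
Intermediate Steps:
g = 16 (g = -4*(-1)*4 = 4*4 = 16)
G(w) = 17*w (G(w) = w + 16*w = 17*w)
R/G(m(-12)) = 88146/((17*(-17))) = 88146/(-289) = 88146*(-1/289) = -88146/289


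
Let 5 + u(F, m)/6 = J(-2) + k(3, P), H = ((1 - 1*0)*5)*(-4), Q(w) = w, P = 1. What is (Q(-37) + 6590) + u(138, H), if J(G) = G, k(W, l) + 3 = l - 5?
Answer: 6469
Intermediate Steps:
k(W, l) = -8 + l (k(W, l) = -3 + (l - 5) = -3 + (-5 + l) = -8 + l)
H = -20 (H = ((1 + 0)*5)*(-4) = (1*5)*(-4) = 5*(-4) = -20)
u(F, m) = -84 (u(F, m) = -30 + 6*(-2 + (-8 + 1)) = -30 + 6*(-2 - 7) = -30 + 6*(-9) = -30 - 54 = -84)
(Q(-37) + 6590) + u(138, H) = (-37 + 6590) - 84 = 6553 - 84 = 6469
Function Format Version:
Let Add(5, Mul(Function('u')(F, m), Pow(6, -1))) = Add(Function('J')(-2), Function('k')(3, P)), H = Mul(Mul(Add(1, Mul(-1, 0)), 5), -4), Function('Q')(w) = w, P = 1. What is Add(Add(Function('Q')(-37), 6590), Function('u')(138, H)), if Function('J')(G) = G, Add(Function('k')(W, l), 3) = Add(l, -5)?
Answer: 6469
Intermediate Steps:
Function('k')(W, l) = Add(-8, l) (Function('k')(W, l) = Add(-3, Add(l, -5)) = Add(-3, Add(-5, l)) = Add(-8, l))
H = -20 (H = Mul(Mul(Add(1, 0), 5), -4) = Mul(Mul(1, 5), -4) = Mul(5, -4) = -20)
Function('u')(F, m) = -84 (Function('u')(F, m) = Add(-30, Mul(6, Add(-2, Add(-8, 1)))) = Add(-30, Mul(6, Add(-2, -7))) = Add(-30, Mul(6, -9)) = Add(-30, -54) = -84)
Add(Add(Function('Q')(-37), 6590), Function('u')(138, H)) = Add(Add(-37, 6590), -84) = Add(6553, -84) = 6469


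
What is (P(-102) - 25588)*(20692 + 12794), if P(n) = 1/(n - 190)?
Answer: -125098622871/146 ≈ -8.5684e+8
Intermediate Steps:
P(n) = 1/(-190 + n)
(P(-102) - 25588)*(20692 + 12794) = (1/(-190 - 102) - 25588)*(20692 + 12794) = (1/(-292) - 25588)*33486 = (-1/292 - 25588)*33486 = -7471697/292*33486 = -125098622871/146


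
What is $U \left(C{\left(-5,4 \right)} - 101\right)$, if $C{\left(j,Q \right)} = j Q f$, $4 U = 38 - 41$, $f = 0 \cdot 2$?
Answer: $\frac{303}{4} \approx 75.75$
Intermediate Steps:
$f = 0$
$U = - \frac{3}{4}$ ($U = \frac{38 - 41}{4} = \frac{1}{4} \left(-3\right) = - \frac{3}{4} \approx -0.75$)
$C{\left(j,Q \right)} = 0$ ($C{\left(j,Q \right)} = j Q 0 = Q j 0 = 0$)
$U \left(C{\left(-5,4 \right)} - 101\right) = - \frac{3 \left(0 - 101\right)}{4} = \left(- \frac{3}{4}\right) \left(-101\right) = \frac{303}{4}$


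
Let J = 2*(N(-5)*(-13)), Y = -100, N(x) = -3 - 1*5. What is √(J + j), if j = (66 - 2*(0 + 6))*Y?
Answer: 2*I*√1298 ≈ 72.056*I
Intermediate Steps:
N(x) = -8 (N(x) = -3 - 5 = -8)
j = -5400 (j = (66 - 2*(0 + 6))*(-100) = (66 - 2*6)*(-100) = (66 - 12)*(-100) = 54*(-100) = -5400)
J = 208 (J = 2*(-8*(-13)) = 2*104 = 208)
√(J + j) = √(208 - 5400) = √(-5192) = 2*I*√1298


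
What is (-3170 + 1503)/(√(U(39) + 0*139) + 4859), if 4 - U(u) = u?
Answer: -8099953/23609916 + 1667*I*√35/23609916 ≈ -0.34307 + 0.00041771*I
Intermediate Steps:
U(u) = 4 - u
(-3170 + 1503)/(√(U(39) + 0*139) + 4859) = (-3170 + 1503)/(√((4 - 1*39) + 0*139) + 4859) = -1667/(√((4 - 39) + 0) + 4859) = -1667/(√(-35 + 0) + 4859) = -1667/(√(-35) + 4859) = -1667/(I*√35 + 4859) = -1667/(4859 + I*√35)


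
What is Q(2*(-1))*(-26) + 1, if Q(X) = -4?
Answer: 105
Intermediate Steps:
Q(2*(-1))*(-26) + 1 = -4*(-26) + 1 = 104 + 1 = 105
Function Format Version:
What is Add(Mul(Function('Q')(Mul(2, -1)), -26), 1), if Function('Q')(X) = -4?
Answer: 105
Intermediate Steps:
Add(Mul(Function('Q')(Mul(2, -1)), -26), 1) = Add(Mul(-4, -26), 1) = Add(104, 1) = 105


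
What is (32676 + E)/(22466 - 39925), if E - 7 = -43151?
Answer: 10468/17459 ≈ 0.59958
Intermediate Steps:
E = -43144 (E = 7 - 43151 = -43144)
(32676 + E)/(22466 - 39925) = (32676 - 43144)/(22466 - 39925) = -10468/(-17459) = -10468*(-1/17459) = 10468/17459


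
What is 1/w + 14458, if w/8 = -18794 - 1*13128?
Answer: 3692226207/255376 ≈ 14458.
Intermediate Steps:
w = -255376 (w = 8*(-18794 - 1*13128) = 8*(-18794 - 13128) = 8*(-31922) = -255376)
1/w + 14458 = 1/(-255376) + 14458 = -1/255376 + 14458 = 3692226207/255376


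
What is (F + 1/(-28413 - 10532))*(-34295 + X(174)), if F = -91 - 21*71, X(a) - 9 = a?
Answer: 2101674124992/38945 ≈ 5.3965e+7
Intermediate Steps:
X(a) = 9 + a
F = -1582 (F = -91 - 1491 = -1582)
(F + 1/(-28413 - 10532))*(-34295 + X(174)) = (-1582 + 1/(-28413 - 10532))*(-34295 + (9 + 174)) = (-1582 + 1/(-38945))*(-34295 + 183) = (-1582 - 1/38945)*(-34112) = -61610991/38945*(-34112) = 2101674124992/38945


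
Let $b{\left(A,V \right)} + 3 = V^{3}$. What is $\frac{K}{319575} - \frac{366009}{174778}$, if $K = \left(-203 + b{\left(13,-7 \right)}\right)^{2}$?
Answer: $- \frac{21429687399}{18618226450} \approx -1.151$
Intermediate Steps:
$b{\left(A,V \right)} = -3 + V^{3}$
$K = 301401$ ($K = \left(-203 + \left(-3 + \left(-7\right)^{3}\right)\right)^{2} = \left(-203 - 346\right)^{2} = \left(-549\right)^{2} = 301401$)
$\frac{K}{319575} - \frac{366009}{174778} = \frac{301401}{319575} - \frac{366009}{174778} = 301401 \cdot \frac{1}{319575} - \frac{366009}{174778} = \frac{100467}{106525} - \frac{366009}{174778} = - \frac{21429687399}{18618226450}$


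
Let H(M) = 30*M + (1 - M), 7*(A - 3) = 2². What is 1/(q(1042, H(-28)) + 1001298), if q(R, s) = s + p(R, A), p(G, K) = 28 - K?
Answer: 7/7003580 ≈ 9.9949e-7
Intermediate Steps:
A = 25/7 (A = 3 + (⅐)*2² = 3 + (⅐)*4 = 3 + 4/7 = 25/7 ≈ 3.5714)
H(M) = 1 + 29*M
q(R, s) = 171/7 + s (q(R, s) = s + (28 - 1*25/7) = s + (28 - 25/7) = s + 171/7 = 171/7 + s)
1/(q(1042, H(-28)) + 1001298) = 1/((171/7 + (1 + 29*(-28))) + 1001298) = 1/((171/7 + (1 - 812)) + 1001298) = 1/((171/7 - 811) + 1001298) = 1/(-5506/7 + 1001298) = 1/(7003580/7) = 7/7003580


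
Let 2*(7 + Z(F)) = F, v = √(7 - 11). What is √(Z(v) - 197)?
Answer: √(-204 + I) ≈ 0.03501 + 14.283*I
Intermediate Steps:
v = 2*I (v = √(-4) = 2*I ≈ 2.0*I)
Z(F) = -7 + F/2
√(Z(v) - 197) = √((-7 + (2*I)/2) - 197) = √((-7 + I) - 197) = √(-204 + I)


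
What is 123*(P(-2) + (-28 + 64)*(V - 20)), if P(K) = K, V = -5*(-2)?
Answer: -44526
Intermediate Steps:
V = 10
123*(P(-2) + (-28 + 64)*(V - 20)) = 123*(-2 + (-28 + 64)*(10 - 20)) = 123*(-2 + 36*(-10)) = 123*(-2 - 360) = 123*(-362) = -44526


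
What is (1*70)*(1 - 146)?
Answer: -10150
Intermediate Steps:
(1*70)*(1 - 146) = 70*(-145) = -10150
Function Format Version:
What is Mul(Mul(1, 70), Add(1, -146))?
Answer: -10150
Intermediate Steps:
Mul(Mul(1, 70), Add(1, -146)) = Mul(70, -145) = -10150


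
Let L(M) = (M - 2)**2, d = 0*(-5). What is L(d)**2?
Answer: 16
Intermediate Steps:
d = 0
L(M) = (-2 + M)**2
L(d)**2 = ((-2 + 0)**2)**2 = ((-2)**2)**2 = 4**2 = 16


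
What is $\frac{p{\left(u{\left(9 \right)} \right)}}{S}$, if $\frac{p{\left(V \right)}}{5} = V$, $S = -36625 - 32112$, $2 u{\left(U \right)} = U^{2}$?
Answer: $- \frac{405}{137474} \approx -0.002946$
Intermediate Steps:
$u{\left(U \right)} = \frac{U^{2}}{2}$
$S = -68737$
$p{\left(V \right)} = 5 V$
$\frac{p{\left(u{\left(9 \right)} \right)}}{S} = \frac{5 \frac{9^{2}}{2}}{-68737} = 5 \cdot \frac{1}{2} \cdot 81 \left(- \frac{1}{68737}\right) = 5 \cdot \frac{81}{2} \left(- \frac{1}{68737}\right) = \frac{405}{2} \left(- \frac{1}{68737}\right) = - \frac{405}{137474}$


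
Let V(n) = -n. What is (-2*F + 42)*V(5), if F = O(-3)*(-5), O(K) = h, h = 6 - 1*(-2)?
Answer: -610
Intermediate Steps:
h = 8 (h = 6 + 2 = 8)
O(K) = 8
F = -40 (F = 8*(-5) = -40)
(-2*F + 42)*V(5) = (-2*(-40) + 42)*(-1*5) = (80 + 42)*(-5) = 122*(-5) = -610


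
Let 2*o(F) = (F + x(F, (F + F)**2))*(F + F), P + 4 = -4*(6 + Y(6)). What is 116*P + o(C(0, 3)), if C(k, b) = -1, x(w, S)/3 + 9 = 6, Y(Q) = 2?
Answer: -4166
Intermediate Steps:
x(w, S) = -9 (x(w, S) = -27 + 3*6 = -27 + 18 = -9)
P = -36 (P = -4 - 4*(6 + 2) = -4 - 4*8 = -4 - 32 = -36)
o(F) = F*(-9 + F) (o(F) = ((F - 9)*(F + F))/2 = ((-9 + F)*(2*F))/2 = (2*F*(-9 + F))/2 = F*(-9 + F))
116*P + o(C(0, 3)) = 116*(-36) - (-9 - 1) = -4176 - 1*(-10) = -4176 + 10 = -4166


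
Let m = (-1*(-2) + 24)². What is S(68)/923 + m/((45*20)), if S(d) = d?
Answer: 171287/207675 ≈ 0.82478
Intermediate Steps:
m = 676 (m = (2 + 24)² = 26² = 676)
S(68)/923 + m/((45*20)) = 68/923 + 676/((45*20)) = 68*(1/923) + 676/900 = 68/923 + 676*(1/900) = 68/923 + 169/225 = 171287/207675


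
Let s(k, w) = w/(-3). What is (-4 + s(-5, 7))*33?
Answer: -209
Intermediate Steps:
s(k, w) = -w/3 (s(k, w) = w*(-⅓) = -w/3)
(-4 + s(-5, 7))*33 = (-4 - ⅓*7)*33 = (-4 - 7/3)*33 = -19/3*33 = -209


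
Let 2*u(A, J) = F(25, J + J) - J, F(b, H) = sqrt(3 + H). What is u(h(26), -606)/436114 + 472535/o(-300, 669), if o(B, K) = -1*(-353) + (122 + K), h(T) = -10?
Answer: 103039737811/249457208 + I*sqrt(1209)/872228 ≈ 413.06 + 3.9864e-5*I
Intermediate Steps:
o(B, K) = 475 + K (o(B, K) = 353 + (122 + K) = 475 + K)
u(A, J) = sqrt(3 + 2*J)/2 - J/2 (u(A, J) = (sqrt(3 + (J + J)) - J)/2 = (sqrt(3 + 2*J) - J)/2 = sqrt(3 + 2*J)/2 - J/2)
u(h(26), -606)/436114 + 472535/o(-300, 669) = (sqrt(3 + 2*(-606))/2 - 1/2*(-606))/436114 + 472535/(475 + 669) = (sqrt(3 - 1212)/2 + 303)*(1/436114) + 472535/1144 = (sqrt(-1209)/2 + 303)*(1/436114) + 472535*(1/1144) = ((I*sqrt(1209))/2 + 303)*(1/436114) + 472535/1144 = (I*sqrt(1209)/2 + 303)*(1/436114) + 472535/1144 = (303 + I*sqrt(1209)/2)*(1/436114) + 472535/1144 = (303/436114 + I*sqrt(1209)/872228) + 472535/1144 = 103039737811/249457208 + I*sqrt(1209)/872228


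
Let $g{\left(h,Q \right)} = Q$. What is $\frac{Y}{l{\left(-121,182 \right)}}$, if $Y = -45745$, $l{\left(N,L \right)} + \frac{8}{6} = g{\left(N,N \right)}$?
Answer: $\frac{137235}{367} \approx 373.94$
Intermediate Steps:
$l{\left(N,L \right)} = - \frac{4}{3} + N$
$\frac{Y}{l{\left(-121,182 \right)}} = - \frac{45745}{- \frac{4}{3} - 121} = - \frac{45745}{- \frac{367}{3}} = \left(-45745\right) \left(- \frac{3}{367}\right) = \frac{137235}{367}$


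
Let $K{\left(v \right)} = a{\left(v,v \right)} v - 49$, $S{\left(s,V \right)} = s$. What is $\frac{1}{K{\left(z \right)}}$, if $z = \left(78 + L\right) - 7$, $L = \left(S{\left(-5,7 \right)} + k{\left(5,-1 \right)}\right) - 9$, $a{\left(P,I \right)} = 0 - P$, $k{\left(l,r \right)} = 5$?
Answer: $- \frac{1}{3893} \approx -0.00025687$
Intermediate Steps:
$a{\left(P,I \right)} = - P$
$L = -9$ ($L = \left(-5 + 5\right) - 9 = 0 - 9 = -9$)
$z = 62$ ($z = \left(78 - 9\right) - 7 = 69 - 7 = 62$)
$K{\left(v \right)} = -49 - v^{2}$ ($K{\left(v \right)} = - v v - 49 = - v^{2} - 49 = -49 - v^{2}$)
$\frac{1}{K{\left(z \right)}} = \frac{1}{-49 - 62^{2}} = \frac{1}{-49 - 3844} = \frac{1}{-3893} = - \frac{1}{3893}$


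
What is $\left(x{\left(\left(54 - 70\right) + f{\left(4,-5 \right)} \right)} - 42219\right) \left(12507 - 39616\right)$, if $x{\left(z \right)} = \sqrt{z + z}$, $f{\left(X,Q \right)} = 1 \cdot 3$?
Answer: $1144514871 - 27109 i \sqrt{26} \approx 1.1445 \cdot 10^{9} - 1.3823 \cdot 10^{5} i$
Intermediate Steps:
$f{\left(X,Q \right)} = 3$
$x{\left(z \right)} = \sqrt{2} \sqrt{z}$ ($x{\left(z \right)} = \sqrt{2 z} = \sqrt{2} \sqrt{z}$)
$\left(x{\left(\left(54 - 70\right) + f{\left(4,-5 \right)} \right)} - 42219\right) \left(12507 - 39616\right) = \left(\sqrt{2} \sqrt{\left(54 - 70\right) + 3} - 42219\right) \left(12507 - 39616\right) = \left(\sqrt{2} \sqrt{-16 + 3} - 42219\right) \left(-27109\right) = \left(\sqrt{2} \sqrt{-13} - 42219\right) \left(-27109\right) = \left(\sqrt{2} i \sqrt{13} - 42219\right) \left(-27109\right) = \left(i \sqrt{26} - 42219\right) \left(-27109\right) = \left(-42219 + i \sqrt{26}\right) \left(-27109\right) = 1144514871 - 27109 i \sqrt{26}$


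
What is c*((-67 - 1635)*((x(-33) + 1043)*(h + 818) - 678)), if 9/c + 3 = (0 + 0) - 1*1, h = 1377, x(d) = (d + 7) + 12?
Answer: 17293845843/2 ≈ 8.6469e+9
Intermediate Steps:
x(d) = 19 + d (x(d) = (7 + d) + 12 = 19 + d)
c = -9/4 (c = 9/(-3 + ((0 + 0) - 1*1)) = 9/(-3 + (0 - 1)) = 9/(-3 - 1) = 9/(-4) = 9*(-¼) = -9/4 ≈ -2.2500)
c*((-67 - 1635)*((x(-33) + 1043)*(h + 818) - 678)) = -9*(-67 - 1635)*(((19 - 33) + 1043)*(1377 + 818) - 678)/4 = -(-7659)*((-14 + 1043)*2195 - 678)/2 = -(-7659)*(1029*2195 - 678)/2 = -(-7659)*(2258655 - 678)/2 = -(-7659)*2257977/2 = -9/4*(-3843076854) = 17293845843/2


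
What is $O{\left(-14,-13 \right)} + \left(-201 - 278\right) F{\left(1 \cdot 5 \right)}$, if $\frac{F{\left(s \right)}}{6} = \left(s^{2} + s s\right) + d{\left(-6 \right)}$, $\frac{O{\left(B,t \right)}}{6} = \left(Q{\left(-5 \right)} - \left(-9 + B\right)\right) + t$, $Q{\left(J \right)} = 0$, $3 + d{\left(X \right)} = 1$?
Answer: $-137892$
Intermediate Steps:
$d{\left(X \right)} = -2$ ($d{\left(X \right)} = -3 + 1 = -2$)
$O{\left(B,t \right)} = 54 - 6 B + 6 t$ ($O{\left(B,t \right)} = 6 \left(\left(0 - \left(-9 + B\right)\right) + t\right) = 6 \left(\left(9 - B\right) + t\right) = 6 \left(9 + t - B\right) = 54 - 6 B + 6 t$)
$F{\left(s \right)} = -12 + 12 s^{2}$ ($F{\left(s \right)} = 6 \left(\left(s^{2} + s s\right) - 2\right) = 6 \left(\left(s^{2} + s^{2}\right) - 2\right) = 6 \left(2 s^{2} - 2\right) = 6 \left(-2 + 2 s^{2}\right) = -12 + 12 s^{2}$)
$O{\left(-14,-13 \right)} + \left(-201 - 278\right) F{\left(1 \cdot 5 \right)} = \left(54 - -84 + 6 \left(-13\right)\right) + \left(-201 - 278\right) \left(-12 + 12 \left(1 \cdot 5\right)^{2}\right) = \left(54 + 84 - 78\right) - 479 \left(-12 + 12 \cdot 5^{2}\right) = 60 - 479 \left(-12 + 12 \cdot 25\right) = 60 - 479 \left(-12 + 300\right) = 60 - 137952 = -137892$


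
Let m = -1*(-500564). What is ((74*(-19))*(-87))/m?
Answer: 61161/250282 ≈ 0.24437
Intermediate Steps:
m = 500564
((74*(-19))*(-87))/m = ((74*(-19))*(-87))/500564 = -1406*(-87)*(1/500564) = 122322*(1/500564) = 61161/250282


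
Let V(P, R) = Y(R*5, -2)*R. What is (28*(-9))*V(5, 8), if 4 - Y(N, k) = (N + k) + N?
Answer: 149184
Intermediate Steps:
Y(N, k) = 4 - k - 2*N (Y(N, k) = 4 - ((N + k) + N) = 4 - (k + 2*N) = 4 + (-k - 2*N) = 4 - k - 2*N)
V(P, R) = R*(6 - 10*R) (V(P, R) = (4 - 1*(-2) - 2*R*5)*R = (4 + 2 - 10*R)*R = (6 - 10*R)*R = R*(6 - 10*R))
(28*(-9))*V(5, 8) = (28*(-9))*(2*8*(3 - 5*8)) = -504*8*(3 - 40) = -504*8*(-37) = -252*(-592) = 149184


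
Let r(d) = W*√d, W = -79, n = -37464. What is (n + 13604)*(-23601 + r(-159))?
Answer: 563119860 + 1884940*I*√159 ≈ 5.6312e+8 + 2.3768e+7*I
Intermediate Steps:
r(d) = -79*√d
(n + 13604)*(-23601 + r(-159)) = (-37464 + 13604)*(-23601 - 79*I*√159) = -23860*(-23601 - 79*I*√159) = 563119860 + 1884940*I*√159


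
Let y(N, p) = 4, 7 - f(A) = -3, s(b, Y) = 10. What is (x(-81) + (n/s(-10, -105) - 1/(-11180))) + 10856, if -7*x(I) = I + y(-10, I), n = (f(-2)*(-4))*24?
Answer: 120419781/11180 ≈ 10771.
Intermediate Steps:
f(A) = 10 (f(A) = 7 - 1*(-3) = 7 + 3 = 10)
n = -960 (n = (10*(-4))*24 = -40*24 = -960)
x(I) = -4/7 - I/7 (x(I) = -(I + 4)/7 = -(4 + I)/7 = -4/7 - I/7)
(x(-81) + (n/s(-10, -105) - 1/(-11180))) + 10856 = ((-4/7 - ⅐*(-81)) + (-960/10 - 1/(-11180))) + 10856 = ((-4/7 + 81/7) + (-960*⅒ - 1*(-1/11180))) + 10856 = (11 + (-96 + 1/11180)) + 10856 = (11 - 1073279/11180) + 10856 = -950299/11180 + 10856 = 120419781/11180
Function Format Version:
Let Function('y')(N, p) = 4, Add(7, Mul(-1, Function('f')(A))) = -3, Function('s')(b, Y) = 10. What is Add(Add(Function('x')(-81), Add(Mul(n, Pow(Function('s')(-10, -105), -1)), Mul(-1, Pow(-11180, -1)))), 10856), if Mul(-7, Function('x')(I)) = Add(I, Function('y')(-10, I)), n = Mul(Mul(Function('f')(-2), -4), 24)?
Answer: Rational(120419781, 11180) ≈ 10771.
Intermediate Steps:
Function('f')(A) = 10 (Function('f')(A) = Add(7, Mul(-1, -3)) = Add(7, 3) = 10)
n = -960 (n = Mul(Mul(10, -4), 24) = Mul(-40, 24) = -960)
Function('x')(I) = Add(Rational(-4, 7), Mul(Rational(-1, 7), I)) (Function('x')(I) = Mul(Rational(-1, 7), Add(I, 4)) = Mul(Rational(-1, 7), Add(4, I)) = Add(Rational(-4, 7), Mul(Rational(-1, 7), I)))
Add(Add(Function('x')(-81), Add(Mul(n, Pow(Function('s')(-10, -105), -1)), Mul(-1, Pow(-11180, -1)))), 10856) = Add(Add(Add(Rational(-4, 7), Mul(Rational(-1, 7), -81)), Add(Mul(-960, Pow(10, -1)), Mul(-1, Pow(-11180, -1)))), 10856) = Add(Add(Add(Rational(-4, 7), Rational(81, 7)), Add(Mul(-960, Rational(1, 10)), Mul(-1, Rational(-1, 11180)))), 10856) = Add(Add(11, Add(-96, Rational(1, 11180))), 10856) = Add(Add(11, Rational(-1073279, 11180)), 10856) = Add(Rational(-950299, 11180), 10856) = Rational(120419781, 11180)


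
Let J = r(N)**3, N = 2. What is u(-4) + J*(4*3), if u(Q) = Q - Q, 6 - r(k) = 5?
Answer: 12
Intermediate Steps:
r(k) = 1 (r(k) = 6 - 1*5 = 6 - 5 = 1)
u(Q) = 0
J = 1 (J = 1**3 = 1)
u(-4) + J*(4*3) = 0 + 1*(4*3) = 0 + 1*12 = 0 + 12 = 12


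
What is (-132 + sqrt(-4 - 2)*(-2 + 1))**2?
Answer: (132 + I*sqrt(6))**2 ≈ 17418.0 + 646.67*I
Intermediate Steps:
(-132 + sqrt(-4 - 2)*(-2 + 1))**2 = (-132 + sqrt(-6)*(-1))**2 = (-132 + (I*sqrt(6))*(-1))**2 = (-132 - I*sqrt(6))**2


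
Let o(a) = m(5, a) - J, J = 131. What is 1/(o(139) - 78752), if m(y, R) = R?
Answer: -1/78744 ≈ -1.2699e-5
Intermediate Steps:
o(a) = -131 + a (o(a) = a - 1*131 = a - 131 = -131 + a)
1/(o(139) - 78752) = 1/((-131 + 139) - 78752) = 1/(8 - 78752) = 1/(-78744) = -1/78744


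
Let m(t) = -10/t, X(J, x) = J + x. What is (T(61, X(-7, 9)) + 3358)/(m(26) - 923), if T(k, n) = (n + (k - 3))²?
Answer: -45227/6002 ≈ -7.5353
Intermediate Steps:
T(k, n) = (-3 + k + n)² (T(k, n) = (n + (-3 + k))² = (-3 + k + n)²)
(T(61, X(-7, 9)) + 3358)/(m(26) - 923) = ((-3 + 61 + (-7 + 9))² + 3358)/(-10/26 - 923) = ((-3 + 61 + 2)² + 3358)/(-10*1/26 - 923) = (60² + 3358)/(-5/13 - 923) = (3600 + 3358)/(-12004/13) = 6958*(-13/12004) = -45227/6002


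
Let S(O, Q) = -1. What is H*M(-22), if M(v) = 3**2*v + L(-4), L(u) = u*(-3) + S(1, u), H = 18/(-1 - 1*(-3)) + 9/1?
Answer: -3366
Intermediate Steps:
H = 18 (H = 18/(-1 + 3) + 9*1 = 18/2 + 9 = 18*(1/2) + 9 = 9 + 9 = 18)
L(u) = -1 - 3*u (L(u) = u*(-3) - 1 = -3*u - 1 = -1 - 3*u)
M(v) = 11 + 9*v (M(v) = 3**2*v + (-1 - 3*(-4)) = 9*v + (-1 + 12) = 9*v + 11 = 11 + 9*v)
H*M(-22) = 18*(11 + 9*(-22)) = 18*(11 - 198) = 18*(-187) = -3366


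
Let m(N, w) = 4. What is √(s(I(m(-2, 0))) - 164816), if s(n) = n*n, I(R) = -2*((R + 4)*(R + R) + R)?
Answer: 4*I*√9145 ≈ 382.52*I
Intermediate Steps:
I(R) = -2*R - 4*R*(4 + R) (I(R) = -2*((4 + R)*(2*R) + R) = -2*(2*R*(4 + R) + R) = -2*(R + 2*R*(4 + R)) = -2*R - 4*R*(4 + R))
s(n) = n²
√(s(I(m(-2, 0))) - 164816) = √((-2*4*(9 + 2*4))² - 164816) = √((-2*4*(9 + 8))² - 164816) = √((-2*4*17)² - 164816) = √((-136)² - 164816) = √(18496 - 164816) = √(-146320) = 4*I*√9145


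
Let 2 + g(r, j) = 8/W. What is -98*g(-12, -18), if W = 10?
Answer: 588/5 ≈ 117.60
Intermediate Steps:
g(r, j) = -6/5 (g(r, j) = -2 + 8/10 = -2 + 8*(⅒) = -2 + ⅘ = -6/5)
-98*g(-12, -18) = -98*(-6/5) = 588/5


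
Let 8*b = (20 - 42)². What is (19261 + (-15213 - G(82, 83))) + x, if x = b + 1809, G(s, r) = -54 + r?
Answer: 11777/2 ≈ 5888.5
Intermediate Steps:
b = 121/2 (b = (20 - 42)²/8 = (⅛)*(-22)² = (⅛)*484 = 121/2 ≈ 60.500)
x = 3739/2 (x = 121/2 + 1809 = 3739/2 ≈ 1869.5)
(19261 + (-15213 - G(82, 83))) + x = (19261 + (-15213 - (-54 + 83))) + 3739/2 = (19261 + (-15213 - 1*29)) + 3739/2 = (19261 + (-15213 - 29)) + 3739/2 = (19261 - 15242) + 3739/2 = 4019 + 3739/2 = 11777/2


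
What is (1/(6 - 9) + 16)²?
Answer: 2209/9 ≈ 245.44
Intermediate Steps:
(1/(6 - 9) + 16)² = (1/(-3) + 16)² = (-⅓ + 16)² = (47/3)² = 2209/9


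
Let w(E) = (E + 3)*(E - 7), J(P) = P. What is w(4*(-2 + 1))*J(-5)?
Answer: -55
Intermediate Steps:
w(E) = (-7 + E)*(3 + E) (w(E) = (3 + E)*(-7 + E) = (-7 + E)*(3 + E))
w(4*(-2 + 1))*J(-5) = (-21 + (4*(-2 + 1))² - 16*(-2 + 1))*(-5) = (-21 + (4*(-1))² - 16*(-1))*(-5) = (-21 + (-4)² - 4*(-4))*(-5) = (-21 + 16 + 16)*(-5) = 11*(-5) = -55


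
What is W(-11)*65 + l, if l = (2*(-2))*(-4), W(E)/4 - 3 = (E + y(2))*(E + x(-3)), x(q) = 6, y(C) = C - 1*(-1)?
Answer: 11196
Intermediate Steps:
y(C) = 1 + C (y(C) = C + 1 = 1 + C)
W(E) = 12 + 4*(3 + E)*(6 + E) (W(E) = 12 + 4*((E + (1 + 2))*(E + 6)) = 12 + 4*((E + 3)*(6 + E)) = 12 + 4*((3 + E)*(6 + E)) = 12 + 4*(3 + E)*(6 + E))
l = 16 (l = -4*(-4) = 16)
W(-11)*65 + l = (84 + 4*(-11)² + 36*(-11))*65 + 16 = (84 + 4*121 - 396)*65 + 16 = (84 + 484 - 396)*65 + 16 = 172*65 + 16 = 11180 + 16 = 11196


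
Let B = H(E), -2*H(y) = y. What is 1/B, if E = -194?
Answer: 1/97 ≈ 0.010309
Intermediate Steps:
H(y) = -y/2
B = 97 (B = -½*(-194) = 97)
1/B = 1/97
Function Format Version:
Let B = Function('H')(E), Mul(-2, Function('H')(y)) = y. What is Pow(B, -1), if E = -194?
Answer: Rational(1, 97) ≈ 0.010309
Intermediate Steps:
Function('H')(y) = Mul(Rational(-1, 2), y)
B = 97 (B = Mul(Rational(-1, 2), -194) = 97)
Pow(B, -1) = Pow(97, -1) = Rational(1, 97)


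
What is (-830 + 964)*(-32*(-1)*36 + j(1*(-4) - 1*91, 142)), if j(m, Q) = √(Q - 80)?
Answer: 154368 + 134*√62 ≈ 1.5542e+5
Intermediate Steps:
j(m, Q) = √(-80 + Q)
(-830 + 964)*(-32*(-1)*36 + j(1*(-4) - 1*91, 142)) = (-830 + 964)*(-32*(-1)*36 + √(-80 + 142)) = 134*(32*36 + √62) = 134*(1152 + √62) = 154368 + 134*√62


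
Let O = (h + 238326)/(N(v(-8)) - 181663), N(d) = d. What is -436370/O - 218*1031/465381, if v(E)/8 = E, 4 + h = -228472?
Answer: 3690480927687089/458400285 ≈ 8.0508e+6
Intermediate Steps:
h = -228476 (h = -4 - 228472 = -228476)
v(E) = 8*E
O = -9850/181727 (O = (-228476 + 238326)/(8*(-8) - 181663) = 9850/(-64 - 181663) = 9850/(-181727) = 9850*(-1/181727) = -9850/181727 ≈ -0.054202)
-436370/O - 218*1031/465381 = -436370/(-9850/181727) - 218*1031/465381 = -436370*(-181727/9850) - 224758*1/465381 = 7930021099/985 - 224758/465381 = 3690480927687089/458400285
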